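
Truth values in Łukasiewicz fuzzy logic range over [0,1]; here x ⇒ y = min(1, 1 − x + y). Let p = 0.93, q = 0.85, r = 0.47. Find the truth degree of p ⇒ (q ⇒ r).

0.69

q ⇒ r = min(1, 1 − 0.85 + 0.47) = min(1, 0.62) = 0.62
p ⇒ (q ⇒ r) = min(1, 1 − 0.93 + 0.62) = min(1, 0.69) = 0.69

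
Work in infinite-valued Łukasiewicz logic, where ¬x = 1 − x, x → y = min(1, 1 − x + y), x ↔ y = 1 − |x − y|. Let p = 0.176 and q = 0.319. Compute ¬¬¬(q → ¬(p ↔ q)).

0.176

p ↔ q = 1 − |0.176 − 0.319| = 1 − 0.143 = 0.857
¬(p ↔ q) = 1 − 0.857 = 0.143
q → ¬(p ↔ q) = min(1, 1 − 0.319 + 0.143) = min(1, 0.824) = 0.824
¬(q → ¬(p ↔ q)) = 1 − 0.824 = 0.176
¬¬(q → ¬(p ↔ q)) = 1 − 0.176 = 0.824
¬¬¬(q → ¬(p ↔ q)) = 1 − 0.824 = 0.176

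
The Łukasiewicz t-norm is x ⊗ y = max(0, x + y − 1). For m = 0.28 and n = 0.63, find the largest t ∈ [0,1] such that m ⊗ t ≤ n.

The residuum of the Łukasiewicz t-norm gives the supremum: min(1, 1 − 0.28 + 0.63).
1 − 0.28 + 0.63 = 1.35, so t = min(1, 1.35) = 1.00.
Check: 0.28 ⊗ 1.00 = max(0, 0.28) = 0.28 ≤ 0.63.

1.00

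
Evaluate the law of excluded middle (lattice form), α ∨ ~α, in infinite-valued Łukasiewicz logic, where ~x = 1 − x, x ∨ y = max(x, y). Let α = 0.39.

~α = 1 − 0.39 = 0.61
α ∨ ~α = max(0.39, 0.61) = 0.61
(The value 0.61 < 1 shows this instance is not satisfied; not a Ł∞-tautology — its value is max(a, 1−a).)

0.61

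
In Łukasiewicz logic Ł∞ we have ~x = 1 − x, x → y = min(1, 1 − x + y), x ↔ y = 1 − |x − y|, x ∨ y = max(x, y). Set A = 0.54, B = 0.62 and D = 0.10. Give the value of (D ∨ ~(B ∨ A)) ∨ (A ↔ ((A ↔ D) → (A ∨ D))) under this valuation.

0.56

B ∨ A = max(0.62, 0.54) = 0.62
~(B ∨ A) = 1 − 0.62 = 0.38
D ∨ ~(B ∨ A) = max(0.10, 0.38) = 0.38
A ↔ D = 1 − |0.54 − 0.10| = 1 − 0.44 = 0.56
A ∨ D = max(0.54, 0.10) = 0.54
(A ↔ D) → (A ∨ D) = min(1, 1 − 0.56 + 0.54) = min(1, 0.98) = 0.98
A ↔ ((A ↔ D) → (A ∨ D)) = 1 − |0.54 − 0.98| = 1 − 0.44 = 0.56
(D ∨ ~(B ∨ A)) ∨ (A ↔ ((A ↔ D) → (A ∨ D))) = max(0.38, 0.56) = 0.56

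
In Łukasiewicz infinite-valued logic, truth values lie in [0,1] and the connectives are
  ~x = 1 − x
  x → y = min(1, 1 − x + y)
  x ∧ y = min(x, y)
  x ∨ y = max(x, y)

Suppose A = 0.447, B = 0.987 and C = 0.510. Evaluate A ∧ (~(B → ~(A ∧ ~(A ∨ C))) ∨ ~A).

0.447

A ∨ C = max(0.447, 0.510) = 0.510
~(A ∨ C) = 1 − 0.510 = 0.490
A ∧ ~(A ∨ C) = min(0.447, 0.490) = 0.447
~(A ∧ ~(A ∨ C)) = 1 − 0.447 = 0.553
B → ~(A ∧ ~(A ∨ C)) = min(1, 1 − 0.987 + 0.553) = min(1, 0.566) = 0.566
~(B → ~(A ∧ ~(A ∨ C))) = 1 − 0.566 = 0.434
~A = 1 − 0.447 = 0.553
~(B → ~(A ∧ ~(A ∨ C))) ∨ ~A = max(0.434, 0.553) = 0.553
A ∧ (~(B → ~(A ∧ ~(A ∨ C))) ∨ ~A) = min(0.447, 0.553) = 0.447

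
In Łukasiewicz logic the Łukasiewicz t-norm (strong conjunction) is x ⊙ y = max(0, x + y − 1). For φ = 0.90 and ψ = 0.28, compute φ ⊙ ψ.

0.18

φ ⊙ ψ = max(0, 0.90 + 0.28 − 1) = max(0, 0.18) = 0.18
For comparison, the Gödel (minimum) t-norm min(x, y) would give 0.28.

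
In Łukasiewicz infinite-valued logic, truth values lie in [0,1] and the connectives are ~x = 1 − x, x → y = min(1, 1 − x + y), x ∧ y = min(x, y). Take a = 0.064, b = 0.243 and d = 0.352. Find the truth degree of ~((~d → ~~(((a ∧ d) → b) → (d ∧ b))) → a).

~d = 1 − 0.352 = 0.648
a ∧ d = min(0.064, 0.352) = 0.064
(a ∧ d) → b = min(1, 1 − 0.064 + 0.243) = min(1, 1.179) = 1.000
d ∧ b = min(0.352, 0.243) = 0.243
((a ∧ d) → b) → (d ∧ b) = min(1, 1 − 1.000 + 0.243) = min(1, 0.243) = 0.243
~(((a ∧ d) → b) → (d ∧ b)) = 1 − 0.243 = 0.757
~~(((a ∧ d) → b) → (d ∧ b)) = 1 − 0.757 = 0.243
~d → ~~(((a ∧ d) → b) → (d ∧ b)) = min(1, 1 − 0.648 + 0.243) = min(1, 0.595) = 0.595
(~d → ~~(((a ∧ d) → b) → (d ∧ b))) → a = min(1, 1 − 0.595 + 0.064) = min(1, 0.469) = 0.469
~((~d → ~~(((a ∧ d) → b) → (d ∧ b))) → a) = 1 − 0.469 = 0.531

0.531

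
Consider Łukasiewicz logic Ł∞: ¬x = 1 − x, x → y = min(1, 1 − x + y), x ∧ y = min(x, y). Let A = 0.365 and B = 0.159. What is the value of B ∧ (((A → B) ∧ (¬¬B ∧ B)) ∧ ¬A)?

0.159

A → B = min(1, 1 − 0.365 + 0.159) = min(1, 0.794) = 0.794
¬B = 1 − 0.159 = 0.841
¬¬B = 1 − 0.841 = 0.159
¬¬B ∧ B = min(0.159, 0.159) = 0.159
(A → B) ∧ (¬¬B ∧ B) = min(0.794, 0.159) = 0.159
¬A = 1 − 0.365 = 0.635
((A → B) ∧ (¬¬B ∧ B)) ∧ ¬A = min(0.159, 0.635) = 0.159
B ∧ (((A → B) ∧ (¬¬B ∧ B)) ∧ ¬A) = min(0.159, 0.159) = 0.159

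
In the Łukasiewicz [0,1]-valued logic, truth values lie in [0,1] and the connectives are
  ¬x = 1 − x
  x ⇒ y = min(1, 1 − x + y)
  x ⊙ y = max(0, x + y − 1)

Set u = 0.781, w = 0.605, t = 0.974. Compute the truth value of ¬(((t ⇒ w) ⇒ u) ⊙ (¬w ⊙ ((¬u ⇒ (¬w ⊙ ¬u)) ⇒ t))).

0.605

t ⇒ w = min(1, 1 − 0.974 + 0.605) = min(1, 0.631) = 0.631
(t ⇒ w) ⇒ u = min(1, 1 − 0.631 + 0.781) = min(1, 1.150) = 1.000
¬w = 1 − 0.605 = 0.395
¬u = 1 − 0.781 = 0.219
¬w ⊙ ¬u = max(0, 0.395 + 0.219 − 1) = max(0, -0.386) = 0.000
¬u ⇒ (¬w ⊙ ¬u) = min(1, 1 − 0.219 + 0.000) = min(1, 0.781) = 0.781
(¬u ⇒ (¬w ⊙ ¬u)) ⇒ t = min(1, 1 − 0.781 + 0.974) = min(1, 1.193) = 1.000
¬w ⊙ ((¬u ⇒ (¬w ⊙ ¬u)) ⇒ t) = max(0, 0.395 + 1.000 − 1) = max(0, 0.395) = 0.395
((t ⇒ w) ⇒ u) ⊙ (¬w ⊙ ((¬u ⇒ (¬w ⊙ ¬u)) ⇒ t)) = max(0, 1.000 + 0.395 − 1) = max(0, 0.395) = 0.395
¬(((t ⇒ w) ⇒ u) ⊙ (¬w ⊙ ((¬u ⇒ (¬w ⊙ ¬u)) ⇒ t))) = 1 − 0.395 = 0.605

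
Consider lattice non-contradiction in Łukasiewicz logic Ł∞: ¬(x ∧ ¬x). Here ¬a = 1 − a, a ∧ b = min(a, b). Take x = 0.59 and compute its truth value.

0.59

¬x = 1 − 0.59 = 0.41
x ∧ ¬x = min(0.59, 0.41) = 0.41
¬(x ∧ ¬x) = 1 − 0.41 = 0.59
(The value 0.59 < 1 shows this instance is not satisfied; not a Ł∞-tautology — its value is 1 − min(a, 1−a).)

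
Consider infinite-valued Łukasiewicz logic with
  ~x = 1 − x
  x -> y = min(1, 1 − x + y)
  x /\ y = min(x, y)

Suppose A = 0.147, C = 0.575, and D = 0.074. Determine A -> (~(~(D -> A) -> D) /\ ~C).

0.853

D -> A = min(1, 1 − 0.074 + 0.147) = min(1, 1.073) = 1.000
~(D -> A) = 1 − 1.000 = 0.000
~(D -> A) -> D = min(1, 1 − 0.000 + 0.074) = min(1, 1.074) = 1.000
~(~(D -> A) -> D) = 1 − 1.000 = 0.000
~C = 1 − 0.575 = 0.425
~(~(D -> A) -> D) /\ ~C = min(0.000, 0.425) = 0.000
A -> (~(~(D -> A) -> D) /\ ~C) = min(1, 1 − 0.147 + 0.000) = min(1, 0.853) = 0.853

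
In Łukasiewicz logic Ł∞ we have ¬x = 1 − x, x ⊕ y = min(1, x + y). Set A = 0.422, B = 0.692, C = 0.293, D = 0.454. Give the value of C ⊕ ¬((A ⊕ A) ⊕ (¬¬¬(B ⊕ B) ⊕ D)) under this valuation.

A ⊕ A = min(1, 0.422 + 0.422) = min(1, 0.844) = 0.844
B ⊕ B = min(1, 0.692 + 0.692) = min(1, 1.384) = 1.000
¬(B ⊕ B) = 1 − 1.000 = 0.000
¬¬(B ⊕ B) = 1 − 0.000 = 1.000
¬¬¬(B ⊕ B) = 1 − 1.000 = 0.000
¬¬¬(B ⊕ B) ⊕ D = min(1, 0.000 + 0.454) = min(1, 0.454) = 0.454
(A ⊕ A) ⊕ (¬¬¬(B ⊕ B) ⊕ D) = min(1, 0.844 + 0.454) = min(1, 1.298) = 1.000
¬((A ⊕ A) ⊕ (¬¬¬(B ⊕ B) ⊕ D)) = 1 − 1.000 = 0.000
C ⊕ ¬((A ⊕ A) ⊕ (¬¬¬(B ⊕ B) ⊕ D)) = min(1, 0.293 + 0.000) = min(1, 0.293) = 0.293

0.293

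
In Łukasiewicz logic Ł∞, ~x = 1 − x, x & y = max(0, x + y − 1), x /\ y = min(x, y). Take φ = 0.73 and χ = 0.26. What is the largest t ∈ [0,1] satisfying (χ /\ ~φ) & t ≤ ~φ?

~φ = 1 − 0.73 = 0.27
χ /\ ~φ = min(0.26, 0.27) = 0.26
So the left factor is χ /\ ~φ = 0.26.
So the right-hand bound is ~φ = 0.27.
The residuum of the Łukasiewicz t-norm gives the supremum: min(1, 1 − 0.26 + 0.27).
1 − 0.26 + 0.27 = 1.01, so t = min(1, 1.01) = 1.00.
Check: 0.26 & 1.00 = max(0, 0.26) = 0.26 ≤ 0.27.

1.00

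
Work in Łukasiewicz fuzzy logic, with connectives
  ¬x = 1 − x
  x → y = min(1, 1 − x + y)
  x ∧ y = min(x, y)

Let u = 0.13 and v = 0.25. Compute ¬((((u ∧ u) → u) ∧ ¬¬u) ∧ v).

0.87

u ∧ u = min(0.13, 0.13) = 0.13
(u ∧ u) → u = min(1, 1 − 0.13 + 0.13) = min(1, 1.00) = 1.00
¬u = 1 − 0.13 = 0.87
¬¬u = 1 − 0.87 = 0.13
((u ∧ u) → u) ∧ ¬¬u = min(1.00, 0.13) = 0.13
(((u ∧ u) → u) ∧ ¬¬u) ∧ v = min(0.13, 0.25) = 0.13
¬((((u ∧ u) → u) ∧ ¬¬u) ∧ v) = 1 − 0.13 = 0.87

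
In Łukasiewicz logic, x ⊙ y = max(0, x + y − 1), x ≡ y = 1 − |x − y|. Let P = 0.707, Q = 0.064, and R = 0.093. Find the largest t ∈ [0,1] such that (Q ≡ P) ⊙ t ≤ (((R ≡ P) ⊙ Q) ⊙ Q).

Q ≡ P = 1 − |0.064 − 0.707| = 1 − 0.643 = 0.357
So the left factor is Q ≡ P = 0.357.
R ≡ P = 1 − |0.093 − 0.707| = 1 − 0.614 = 0.386
(R ≡ P) ⊙ Q = max(0, 0.386 + 0.064 − 1) = max(0, -0.550) = 0.000
((R ≡ P) ⊙ Q) ⊙ Q = max(0, 0.000 + 0.064 − 1) = max(0, -0.936) = 0.000
So the right-hand bound is ((R ≡ P) ⊙ Q) ⊙ Q = 0.000.
The residuum of the Łukasiewicz t-norm gives the supremum: min(1, 1 − 0.357 + 0.000).
1 − 0.357 + 0.000 = 0.643, so t = min(1, 0.643) = 0.643.
Check: 0.357 ⊙ 0.643 = max(0, 0.000) = 0.000 ≤ 0.000.

0.643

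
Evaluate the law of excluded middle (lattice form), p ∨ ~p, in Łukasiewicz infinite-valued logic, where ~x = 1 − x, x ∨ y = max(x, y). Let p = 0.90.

0.90

~p = 1 − 0.90 = 0.10
p ∨ ~p = max(0.90, 0.10) = 0.90
(The value 0.90 < 1 shows this instance is not satisfied; not a Ł∞-tautology — its value is max(a, 1−a).)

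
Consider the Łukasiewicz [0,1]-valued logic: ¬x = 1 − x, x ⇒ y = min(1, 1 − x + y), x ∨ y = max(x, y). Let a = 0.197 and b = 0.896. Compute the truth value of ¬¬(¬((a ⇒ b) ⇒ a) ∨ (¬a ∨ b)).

0.896

a ⇒ b = min(1, 1 − 0.197 + 0.896) = min(1, 1.699) = 1.000
(a ⇒ b) ⇒ a = min(1, 1 − 1.000 + 0.197) = min(1, 0.197) = 0.197
¬((a ⇒ b) ⇒ a) = 1 − 0.197 = 0.803
¬a = 1 − 0.197 = 0.803
¬a ∨ b = max(0.803, 0.896) = 0.896
¬((a ⇒ b) ⇒ a) ∨ (¬a ∨ b) = max(0.803, 0.896) = 0.896
¬(¬((a ⇒ b) ⇒ a) ∨ (¬a ∨ b)) = 1 − 0.896 = 0.104
¬¬(¬((a ⇒ b) ⇒ a) ∨ (¬a ∨ b)) = 1 − 0.104 = 0.896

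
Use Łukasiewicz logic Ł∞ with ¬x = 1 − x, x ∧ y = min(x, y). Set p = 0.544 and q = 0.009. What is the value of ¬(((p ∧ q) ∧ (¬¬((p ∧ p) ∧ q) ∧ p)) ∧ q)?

p ∧ q = min(0.544, 0.009) = 0.009
p ∧ p = min(0.544, 0.544) = 0.544
(p ∧ p) ∧ q = min(0.544, 0.009) = 0.009
¬((p ∧ p) ∧ q) = 1 − 0.009 = 0.991
¬¬((p ∧ p) ∧ q) = 1 − 0.991 = 0.009
¬¬((p ∧ p) ∧ q) ∧ p = min(0.009, 0.544) = 0.009
(p ∧ q) ∧ (¬¬((p ∧ p) ∧ q) ∧ p) = min(0.009, 0.009) = 0.009
((p ∧ q) ∧ (¬¬((p ∧ p) ∧ q) ∧ p)) ∧ q = min(0.009, 0.009) = 0.009
¬(((p ∧ q) ∧ (¬¬((p ∧ p) ∧ q) ∧ p)) ∧ q) = 1 − 0.009 = 0.991

0.991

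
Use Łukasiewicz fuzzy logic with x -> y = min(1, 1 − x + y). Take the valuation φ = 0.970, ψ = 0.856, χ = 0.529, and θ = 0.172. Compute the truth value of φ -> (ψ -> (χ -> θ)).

0.817

χ -> θ = min(1, 1 − 0.529 + 0.172) = min(1, 0.643) = 0.643
ψ -> (χ -> θ) = min(1, 1 − 0.856 + 0.643) = min(1, 0.787) = 0.787
φ -> (ψ -> (χ -> θ)) = min(1, 1 − 0.970 + 0.787) = min(1, 0.817) = 0.817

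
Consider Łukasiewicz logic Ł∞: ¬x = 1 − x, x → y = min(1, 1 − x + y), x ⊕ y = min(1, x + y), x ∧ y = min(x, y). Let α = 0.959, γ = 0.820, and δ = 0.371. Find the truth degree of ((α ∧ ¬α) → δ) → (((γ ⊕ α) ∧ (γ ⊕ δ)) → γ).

0.820

¬α = 1 − 0.959 = 0.041
α ∧ ¬α = min(0.959, 0.041) = 0.041
(α ∧ ¬α) → δ = min(1, 1 − 0.041 + 0.371) = min(1, 1.330) = 1.000
γ ⊕ α = min(1, 0.820 + 0.959) = min(1, 1.779) = 1.000
γ ⊕ δ = min(1, 0.820 + 0.371) = min(1, 1.191) = 1.000
(γ ⊕ α) ∧ (γ ⊕ δ) = min(1.000, 1.000) = 1.000
((γ ⊕ α) ∧ (γ ⊕ δ)) → γ = min(1, 1 − 1.000 + 0.820) = min(1, 0.820) = 0.820
((α ∧ ¬α) → δ) → (((γ ⊕ α) ∧ (γ ⊕ δ)) → γ) = min(1, 1 − 1.000 + 0.820) = min(1, 0.820) = 0.820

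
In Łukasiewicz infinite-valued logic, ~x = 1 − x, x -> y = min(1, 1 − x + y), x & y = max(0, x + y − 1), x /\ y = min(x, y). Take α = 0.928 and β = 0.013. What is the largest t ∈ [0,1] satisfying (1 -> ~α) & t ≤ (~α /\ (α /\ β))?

~α = 1 − 0.928 = 0.072
1 -> ~α = min(1, 1 − 1.000 + 0.072) = min(1, 0.072) = 0.072
So the left factor is 1 -> ~α = 0.072.
α /\ β = min(0.928, 0.013) = 0.013
~α /\ (α /\ β) = min(0.072, 0.013) = 0.013
So the right-hand bound is ~α /\ (α /\ β) = 0.013.
The residuum of the Łukasiewicz t-norm gives the supremum: min(1, 1 − 0.072 + 0.013).
1 − 0.072 + 0.013 = 0.941, so t = min(1, 0.941) = 0.941.
Check: 0.072 & 0.941 = max(0, 0.013) = 0.013 ≤ 0.013.

0.941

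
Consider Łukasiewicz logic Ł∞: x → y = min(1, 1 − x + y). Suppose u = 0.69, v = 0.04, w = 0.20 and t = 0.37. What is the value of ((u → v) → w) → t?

0.52

u → v = min(1, 1 − 0.69 + 0.04) = min(1, 0.35) = 0.35
(u → v) → w = min(1, 1 − 0.35 + 0.20) = min(1, 0.85) = 0.85
((u → v) → w) → t = min(1, 1 − 0.85 + 0.37) = min(1, 0.52) = 0.52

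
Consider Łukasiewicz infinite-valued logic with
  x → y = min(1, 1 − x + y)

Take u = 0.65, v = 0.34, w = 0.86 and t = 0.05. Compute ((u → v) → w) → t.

u → v = min(1, 1 − 0.65 + 0.34) = min(1, 0.69) = 0.69
(u → v) → w = min(1, 1 − 0.69 + 0.86) = min(1, 1.17) = 1.00
((u → v) → w) → t = min(1, 1 − 1.00 + 0.05) = min(1, 0.05) = 0.05

0.05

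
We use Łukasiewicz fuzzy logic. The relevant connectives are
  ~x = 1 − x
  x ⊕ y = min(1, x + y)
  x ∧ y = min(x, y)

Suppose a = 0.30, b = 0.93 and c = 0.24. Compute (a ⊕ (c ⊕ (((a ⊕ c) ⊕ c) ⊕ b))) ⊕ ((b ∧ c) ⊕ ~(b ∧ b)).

1.00

a ⊕ c = min(1, 0.30 + 0.24) = min(1, 0.54) = 0.54
(a ⊕ c) ⊕ c = min(1, 0.54 + 0.24) = min(1, 0.78) = 0.78
((a ⊕ c) ⊕ c) ⊕ b = min(1, 0.78 + 0.93) = min(1, 1.71) = 1.00
c ⊕ (((a ⊕ c) ⊕ c) ⊕ b) = min(1, 0.24 + 1.00) = min(1, 1.24) = 1.00
a ⊕ (c ⊕ (((a ⊕ c) ⊕ c) ⊕ b)) = min(1, 0.30 + 1.00) = min(1, 1.30) = 1.00
b ∧ c = min(0.93, 0.24) = 0.24
b ∧ b = min(0.93, 0.93) = 0.93
~(b ∧ b) = 1 − 0.93 = 0.07
(b ∧ c) ⊕ ~(b ∧ b) = min(1, 0.24 + 0.07) = min(1, 0.31) = 0.31
(a ⊕ (c ⊕ (((a ⊕ c) ⊕ c) ⊕ b))) ⊕ ((b ∧ c) ⊕ ~(b ∧ b)) = min(1, 1.00 + 0.31) = min(1, 1.31) = 1.00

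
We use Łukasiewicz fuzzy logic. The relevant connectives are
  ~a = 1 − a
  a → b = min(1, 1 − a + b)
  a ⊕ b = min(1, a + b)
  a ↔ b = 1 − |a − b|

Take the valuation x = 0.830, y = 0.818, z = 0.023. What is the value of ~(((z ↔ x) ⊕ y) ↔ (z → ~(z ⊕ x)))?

z ↔ x = 1 − |0.023 − 0.830| = 1 − 0.807 = 0.193
(z ↔ x) ⊕ y = min(1, 0.193 + 0.818) = min(1, 1.011) = 1.000
z ⊕ x = min(1, 0.023 + 0.830) = min(1, 0.853) = 0.853
~(z ⊕ x) = 1 − 0.853 = 0.147
z → ~(z ⊕ x) = min(1, 1 − 0.023 + 0.147) = min(1, 1.124) = 1.000
((z ↔ x) ⊕ y) ↔ (z → ~(z ⊕ x)) = 1 − |1.000 − 1.000| = 1 − 0.000 = 1.000
~(((z ↔ x) ⊕ y) ↔ (z → ~(z ⊕ x))) = 1 − 1.000 = 0.000

0.000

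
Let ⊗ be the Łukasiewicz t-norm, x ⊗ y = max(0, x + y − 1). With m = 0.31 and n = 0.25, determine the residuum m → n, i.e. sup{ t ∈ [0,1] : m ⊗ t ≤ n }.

0.94

The residuum of the Łukasiewicz t-norm gives the supremum: min(1, 1 − 0.31 + 0.25).
1 − 0.31 + 0.25 = 0.94, so t = min(1, 0.94) = 0.94.
Check: 0.31 ⊗ 0.94 = max(0, 0.25) = 0.25 ≤ 0.25.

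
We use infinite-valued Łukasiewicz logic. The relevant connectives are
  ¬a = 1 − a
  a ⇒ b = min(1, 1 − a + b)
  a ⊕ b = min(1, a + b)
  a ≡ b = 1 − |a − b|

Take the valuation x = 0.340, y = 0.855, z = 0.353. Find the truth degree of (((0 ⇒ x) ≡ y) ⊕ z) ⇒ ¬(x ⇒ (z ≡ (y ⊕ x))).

0.000

0 ⇒ x = min(1, 1 − 0.000 + 0.340) = min(1, 1.340) = 1.000
(0 ⇒ x) ≡ y = 1 − |1.000 − 0.855| = 1 − 0.145 = 0.855
((0 ⇒ x) ≡ y) ⊕ z = min(1, 0.855 + 0.353) = min(1, 1.208) = 1.000
y ⊕ x = min(1, 0.855 + 0.340) = min(1, 1.195) = 1.000
z ≡ (y ⊕ x) = 1 − |0.353 − 1.000| = 1 − 0.647 = 0.353
x ⇒ (z ≡ (y ⊕ x)) = min(1, 1 − 0.340 + 0.353) = min(1, 1.013) = 1.000
¬(x ⇒ (z ≡ (y ⊕ x))) = 1 − 1.000 = 0.000
(((0 ⇒ x) ≡ y) ⊕ z) ⇒ ¬(x ⇒ (z ≡ (y ⊕ x))) = min(1, 1 − 1.000 + 0.000) = min(1, 0.000) = 0.000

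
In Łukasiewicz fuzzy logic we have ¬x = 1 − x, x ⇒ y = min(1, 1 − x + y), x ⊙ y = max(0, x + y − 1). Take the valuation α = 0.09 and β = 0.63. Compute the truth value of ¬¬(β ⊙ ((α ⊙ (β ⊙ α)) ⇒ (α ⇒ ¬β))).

0.63

β ⊙ α = max(0, 0.63 + 0.09 − 1) = max(0, -0.28) = 0.00
α ⊙ (β ⊙ α) = max(0, 0.09 + 0.00 − 1) = max(0, -0.91) = 0.00
¬β = 1 − 0.63 = 0.37
α ⇒ ¬β = min(1, 1 − 0.09 + 0.37) = min(1, 1.28) = 1.00
(α ⊙ (β ⊙ α)) ⇒ (α ⇒ ¬β) = min(1, 1 − 0.00 + 1.00) = min(1, 2.00) = 1.00
β ⊙ ((α ⊙ (β ⊙ α)) ⇒ (α ⇒ ¬β)) = max(0, 0.63 + 1.00 − 1) = max(0, 0.63) = 0.63
¬(β ⊙ ((α ⊙ (β ⊙ α)) ⇒ (α ⇒ ¬β))) = 1 − 0.63 = 0.37
¬¬(β ⊙ ((α ⊙ (β ⊙ α)) ⇒ (α ⇒ ¬β))) = 1 − 0.37 = 0.63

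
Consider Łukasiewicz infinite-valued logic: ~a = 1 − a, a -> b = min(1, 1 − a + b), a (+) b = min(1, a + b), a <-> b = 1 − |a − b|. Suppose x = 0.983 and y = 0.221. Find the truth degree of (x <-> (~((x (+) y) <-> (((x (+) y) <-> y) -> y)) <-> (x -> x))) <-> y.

x (+) y = min(1, 0.983 + 0.221) = min(1, 1.204) = 1.000
(x (+) y) <-> y = 1 − |1.000 − 0.221| = 1 − 0.779 = 0.221
((x (+) y) <-> y) -> y = min(1, 1 − 0.221 + 0.221) = min(1, 1.000) = 1.000
(x (+) y) <-> (((x (+) y) <-> y) -> y) = 1 − |1.000 − 1.000| = 1 − 0.000 = 1.000
~((x (+) y) <-> (((x (+) y) <-> y) -> y)) = 1 − 1.000 = 0.000
x -> x = min(1, 1 − 0.983 + 0.983) = min(1, 1.000) = 1.000
~((x (+) y) <-> (((x (+) y) <-> y) -> y)) <-> (x -> x) = 1 − |0.000 − 1.000| = 1 − 1.000 = 0.000
x <-> (~((x (+) y) <-> (((x (+) y) <-> y) -> y)) <-> (x -> x)) = 1 − |0.983 − 0.000| = 1 − 0.983 = 0.017
(x <-> (~((x (+) y) <-> (((x (+) y) <-> y) -> y)) <-> (x -> x))) <-> y = 1 − |0.017 − 0.221| = 1 − 0.204 = 0.796

0.796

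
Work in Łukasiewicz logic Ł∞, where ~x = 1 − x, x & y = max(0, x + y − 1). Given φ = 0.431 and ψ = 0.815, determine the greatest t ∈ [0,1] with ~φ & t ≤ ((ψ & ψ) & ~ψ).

~φ = 1 − 0.431 = 0.569
So the left factor is ~φ = 0.569.
ψ & ψ = max(0, 0.815 + 0.815 − 1) = max(0, 0.630) = 0.630
~ψ = 1 − 0.815 = 0.185
(ψ & ψ) & ~ψ = max(0, 0.630 + 0.185 − 1) = max(0, -0.185) = 0.000
So the right-hand bound is (ψ & ψ) & ~ψ = 0.000.
The residuum of the Łukasiewicz t-norm gives the supremum: min(1, 1 − 0.569 + 0.000).
1 − 0.569 + 0.000 = 0.431, so t = min(1, 0.431) = 0.431.
Check: 0.569 & 0.431 = max(0, 0.000) = 0.000 ≤ 0.000.

0.431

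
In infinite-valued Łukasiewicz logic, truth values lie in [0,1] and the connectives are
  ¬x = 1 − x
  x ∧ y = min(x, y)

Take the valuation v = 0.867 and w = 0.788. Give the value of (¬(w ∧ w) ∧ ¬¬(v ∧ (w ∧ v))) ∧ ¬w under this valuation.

w ∧ w = min(0.788, 0.788) = 0.788
¬(w ∧ w) = 1 − 0.788 = 0.212
w ∧ v = min(0.788, 0.867) = 0.788
v ∧ (w ∧ v) = min(0.867, 0.788) = 0.788
¬(v ∧ (w ∧ v)) = 1 − 0.788 = 0.212
¬¬(v ∧ (w ∧ v)) = 1 − 0.212 = 0.788
¬(w ∧ w) ∧ ¬¬(v ∧ (w ∧ v)) = min(0.212, 0.788) = 0.212
¬w = 1 − 0.788 = 0.212
(¬(w ∧ w) ∧ ¬¬(v ∧ (w ∧ v))) ∧ ¬w = min(0.212, 0.212) = 0.212

0.212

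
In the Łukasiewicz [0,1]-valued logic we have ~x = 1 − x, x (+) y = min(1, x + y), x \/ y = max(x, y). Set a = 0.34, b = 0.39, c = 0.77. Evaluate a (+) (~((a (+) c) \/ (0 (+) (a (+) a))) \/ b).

a (+) c = min(1, 0.34 + 0.77) = min(1, 1.11) = 1.00
a (+) a = min(1, 0.34 + 0.34) = min(1, 0.68) = 0.68
0 (+) (a (+) a) = min(1, 0.00 + 0.68) = min(1, 0.68) = 0.68
(a (+) c) \/ (0 (+) (a (+) a)) = max(1.00, 0.68) = 1.00
~((a (+) c) \/ (0 (+) (a (+) a))) = 1 − 1.00 = 0.00
~((a (+) c) \/ (0 (+) (a (+) a))) \/ b = max(0.00, 0.39) = 0.39
a (+) (~((a (+) c) \/ (0 (+) (a (+) a))) \/ b) = min(1, 0.34 + 0.39) = min(1, 0.73) = 0.73

0.73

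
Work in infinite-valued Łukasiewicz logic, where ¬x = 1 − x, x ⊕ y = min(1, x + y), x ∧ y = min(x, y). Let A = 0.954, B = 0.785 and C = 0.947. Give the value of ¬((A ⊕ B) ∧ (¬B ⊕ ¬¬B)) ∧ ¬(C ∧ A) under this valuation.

0.000

A ⊕ B = min(1, 0.954 + 0.785) = min(1, 1.739) = 1.000
¬B = 1 − 0.785 = 0.215
¬¬B = 1 − 0.215 = 0.785
¬B ⊕ ¬¬B = min(1, 0.215 + 0.785) = min(1, 1.000) = 1.000
(A ⊕ B) ∧ (¬B ⊕ ¬¬B) = min(1.000, 1.000) = 1.000
¬((A ⊕ B) ∧ (¬B ⊕ ¬¬B)) = 1 − 1.000 = 0.000
C ∧ A = min(0.947, 0.954) = 0.947
¬(C ∧ A) = 1 − 0.947 = 0.053
¬((A ⊕ B) ∧ (¬B ⊕ ¬¬B)) ∧ ¬(C ∧ A) = min(0.000, 0.053) = 0.000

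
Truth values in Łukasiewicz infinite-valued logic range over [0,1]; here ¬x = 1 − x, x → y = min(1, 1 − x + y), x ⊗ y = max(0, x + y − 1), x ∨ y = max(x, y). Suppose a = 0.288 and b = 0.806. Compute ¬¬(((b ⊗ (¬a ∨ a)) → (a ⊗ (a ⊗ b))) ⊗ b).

¬a = 1 − 0.288 = 0.712
¬a ∨ a = max(0.712, 0.288) = 0.712
b ⊗ (¬a ∨ a) = max(0, 0.806 + 0.712 − 1) = max(0, 0.518) = 0.518
a ⊗ b = max(0, 0.288 + 0.806 − 1) = max(0, 0.094) = 0.094
a ⊗ (a ⊗ b) = max(0, 0.288 + 0.094 − 1) = max(0, -0.618) = 0.000
(b ⊗ (¬a ∨ a)) → (a ⊗ (a ⊗ b)) = min(1, 1 − 0.518 + 0.000) = min(1, 0.482) = 0.482
((b ⊗ (¬a ∨ a)) → (a ⊗ (a ⊗ b))) ⊗ b = max(0, 0.482 + 0.806 − 1) = max(0, 0.288) = 0.288
¬(((b ⊗ (¬a ∨ a)) → (a ⊗ (a ⊗ b))) ⊗ b) = 1 − 0.288 = 0.712
¬¬(((b ⊗ (¬a ∨ a)) → (a ⊗ (a ⊗ b))) ⊗ b) = 1 − 0.712 = 0.288

0.288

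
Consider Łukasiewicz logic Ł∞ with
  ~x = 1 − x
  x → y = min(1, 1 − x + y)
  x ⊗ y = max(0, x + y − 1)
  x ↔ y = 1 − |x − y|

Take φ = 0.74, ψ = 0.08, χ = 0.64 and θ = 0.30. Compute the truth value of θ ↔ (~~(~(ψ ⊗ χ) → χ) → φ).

ψ ⊗ χ = max(0, 0.08 + 0.64 − 1) = max(0, -0.28) = 0.00
~(ψ ⊗ χ) = 1 − 0.00 = 1.00
~(ψ ⊗ χ) → χ = min(1, 1 − 1.00 + 0.64) = min(1, 0.64) = 0.64
~(~(ψ ⊗ χ) → χ) = 1 − 0.64 = 0.36
~~(~(ψ ⊗ χ) → χ) = 1 − 0.36 = 0.64
~~(~(ψ ⊗ χ) → χ) → φ = min(1, 1 − 0.64 + 0.74) = min(1, 1.10) = 1.00
θ ↔ (~~(~(ψ ⊗ χ) → χ) → φ) = 1 − |0.30 − 1.00| = 1 − 0.70 = 0.30

0.30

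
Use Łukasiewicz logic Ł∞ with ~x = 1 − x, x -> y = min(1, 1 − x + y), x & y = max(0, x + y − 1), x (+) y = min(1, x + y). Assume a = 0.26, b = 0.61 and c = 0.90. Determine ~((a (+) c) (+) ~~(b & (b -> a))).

0.00

a (+) c = min(1, 0.26 + 0.90) = min(1, 1.16) = 1.00
b -> a = min(1, 1 − 0.61 + 0.26) = min(1, 0.65) = 0.65
b & (b -> a) = max(0, 0.61 + 0.65 − 1) = max(0, 0.26) = 0.26
~(b & (b -> a)) = 1 − 0.26 = 0.74
~~(b & (b -> a)) = 1 − 0.74 = 0.26
(a (+) c) (+) ~~(b & (b -> a)) = min(1, 1.00 + 0.26) = min(1, 1.26) = 1.00
~((a (+) c) (+) ~~(b & (b -> a))) = 1 − 1.00 = 0.00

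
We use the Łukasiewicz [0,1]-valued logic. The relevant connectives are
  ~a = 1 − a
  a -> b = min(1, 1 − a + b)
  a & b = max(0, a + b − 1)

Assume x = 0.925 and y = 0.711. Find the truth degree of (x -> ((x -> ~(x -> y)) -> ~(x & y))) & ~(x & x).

0.150

x -> y = min(1, 1 − 0.925 + 0.711) = min(1, 0.786) = 0.786
~(x -> y) = 1 − 0.786 = 0.214
x -> ~(x -> y) = min(1, 1 − 0.925 + 0.214) = min(1, 0.289) = 0.289
x & y = max(0, 0.925 + 0.711 − 1) = max(0, 0.636) = 0.636
~(x & y) = 1 − 0.636 = 0.364
(x -> ~(x -> y)) -> ~(x & y) = min(1, 1 − 0.289 + 0.364) = min(1, 1.075) = 1.000
x -> ((x -> ~(x -> y)) -> ~(x & y)) = min(1, 1 − 0.925 + 1.000) = min(1, 1.075) = 1.000
x & x = max(0, 0.925 + 0.925 − 1) = max(0, 0.850) = 0.850
~(x & x) = 1 − 0.850 = 0.150
(x -> ((x -> ~(x -> y)) -> ~(x & y))) & ~(x & x) = max(0, 1.000 + 0.150 − 1) = max(0, 0.150) = 0.150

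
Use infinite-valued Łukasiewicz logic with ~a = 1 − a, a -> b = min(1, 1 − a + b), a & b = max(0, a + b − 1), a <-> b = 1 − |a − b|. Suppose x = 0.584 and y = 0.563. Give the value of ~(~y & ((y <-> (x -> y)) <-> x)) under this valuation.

~y = 1 − 0.563 = 0.437
x -> y = min(1, 1 − 0.584 + 0.563) = min(1, 0.979) = 0.979
y <-> (x -> y) = 1 − |0.563 − 0.979| = 1 − 0.416 = 0.584
(y <-> (x -> y)) <-> x = 1 − |0.584 − 0.584| = 1 − 0.000 = 1.000
~y & ((y <-> (x -> y)) <-> x) = max(0, 0.437 + 1.000 − 1) = max(0, 0.437) = 0.437
~(~y & ((y <-> (x -> y)) <-> x)) = 1 − 0.437 = 0.563

0.563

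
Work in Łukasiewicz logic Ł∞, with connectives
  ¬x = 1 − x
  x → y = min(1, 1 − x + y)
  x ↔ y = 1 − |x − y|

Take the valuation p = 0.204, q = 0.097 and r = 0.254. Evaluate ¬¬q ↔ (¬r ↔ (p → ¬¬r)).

0.351

¬q = 1 − 0.097 = 0.903
¬¬q = 1 − 0.903 = 0.097
¬r = 1 − 0.254 = 0.746
¬¬r = 1 − 0.746 = 0.254
p → ¬¬r = min(1, 1 − 0.204 + 0.254) = min(1, 1.050) = 1.000
¬r ↔ (p → ¬¬r) = 1 − |0.746 − 1.000| = 1 − 0.254 = 0.746
¬¬q ↔ (¬r ↔ (p → ¬¬r)) = 1 − |0.097 − 0.746| = 1 − 0.649 = 0.351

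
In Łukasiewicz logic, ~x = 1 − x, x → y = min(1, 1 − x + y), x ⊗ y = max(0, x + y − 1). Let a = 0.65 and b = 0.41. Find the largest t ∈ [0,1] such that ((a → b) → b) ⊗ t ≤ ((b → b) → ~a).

0.70

a → b = min(1, 1 − 0.65 + 0.41) = min(1, 0.76) = 0.76
(a → b) → b = min(1, 1 − 0.76 + 0.41) = min(1, 0.65) = 0.65
So the left factor is (a → b) → b = 0.65.
b → b = min(1, 1 − 0.41 + 0.41) = min(1, 1.00) = 1.00
~a = 1 − 0.65 = 0.35
(b → b) → ~a = min(1, 1 − 1.00 + 0.35) = min(1, 0.35) = 0.35
So the right-hand bound is (b → b) → ~a = 0.35.
The residuum of the Łukasiewicz t-norm gives the supremum: min(1, 1 − 0.65 + 0.35).
1 − 0.65 + 0.35 = 0.70, so t = min(1, 0.70) = 0.70.
Check: 0.65 ⊗ 0.70 = max(0, 0.35) = 0.35 ≤ 0.35.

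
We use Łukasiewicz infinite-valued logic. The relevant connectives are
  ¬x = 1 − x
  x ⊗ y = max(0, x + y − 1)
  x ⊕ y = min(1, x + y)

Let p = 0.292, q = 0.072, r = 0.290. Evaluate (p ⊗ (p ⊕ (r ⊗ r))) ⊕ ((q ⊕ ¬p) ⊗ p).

0.072

r ⊗ r = max(0, 0.290 + 0.290 − 1) = max(0, -0.420) = 0.000
p ⊕ (r ⊗ r) = min(1, 0.292 + 0.000) = min(1, 0.292) = 0.292
p ⊗ (p ⊕ (r ⊗ r)) = max(0, 0.292 + 0.292 − 1) = max(0, -0.416) = 0.000
¬p = 1 − 0.292 = 0.708
q ⊕ ¬p = min(1, 0.072 + 0.708) = min(1, 0.780) = 0.780
(q ⊕ ¬p) ⊗ p = max(0, 0.780 + 0.292 − 1) = max(0, 0.072) = 0.072
(p ⊗ (p ⊕ (r ⊗ r))) ⊕ ((q ⊕ ¬p) ⊗ p) = min(1, 0.000 + 0.072) = min(1, 0.072) = 0.072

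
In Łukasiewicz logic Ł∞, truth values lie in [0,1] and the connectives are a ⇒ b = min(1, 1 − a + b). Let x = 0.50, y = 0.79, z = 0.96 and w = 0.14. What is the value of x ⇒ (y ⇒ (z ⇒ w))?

z ⇒ w = min(1, 1 − 0.96 + 0.14) = min(1, 0.18) = 0.18
y ⇒ (z ⇒ w) = min(1, 1 − 0.79 + 0.18) = min(1, 0.39) = 0.39
x ⇒ (y ⇒ (z ⇒ w)) = min(1, 1 − 0.50 + 0.39) = min(1, 0.89) = 0.89

0.89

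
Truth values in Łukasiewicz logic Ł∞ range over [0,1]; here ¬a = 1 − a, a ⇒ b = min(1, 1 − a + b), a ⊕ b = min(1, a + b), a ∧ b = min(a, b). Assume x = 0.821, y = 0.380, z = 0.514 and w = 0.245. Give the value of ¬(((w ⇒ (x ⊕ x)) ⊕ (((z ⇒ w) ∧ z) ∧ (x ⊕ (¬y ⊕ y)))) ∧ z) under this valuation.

0.486

x ⊕ x = min(1, 0.821 + 0.821) = min(1, 1.642) = 1.000
w ⇒ (x ⊕ x) = min(1, 1 − 0.245 + 1.000) = min(1, 1.755) = 1.000
z ⇒ w = min(1, 1 − 0.514 + 0.245) = min(1, 0.731) = 0.731
(z ⇒ w) ∧ z = min(0.731, 0.514) = 0.514
¬y = 1 − 0.380 = 0.620
¬y ⊕ y = min(1, 0.620 + 0.380) = min(1, 1.000) = 1.000
x ⊕ (¬y ⊕ y) = min(1, 0.821 + 1.000) = min(1, 1.821) = 1.000
((z ⇒ w) ∧ z) ∧ (x ⊕ (¬y ⊕ y)) = min(0.514, 1.000) = 0.514
(w ⇒ (x ⊕ x)) ⊕ (((z ⇒ w) ∧ z) ∧ (x ⊕ (¬y ⊕ y))) = min(1, 1.000 + 0.514) = min(1, 1.514) = 1.000
((w ⇒ (x ⊕ x)) ⊕ (((z ⇒ w) ∧ z) ∧ (x ⊕ (¬y ⊕ y)))) ∧ z = min(1.000, 0.514) = 0.514
¬(((w ⇒ (x ⊕ x)) ⊕ (((z ⇒ w) ∧ z) ∧ (x ⊕ (¬y ⊕ y)))) ∧ z) = 1 − 0.514 = 0.486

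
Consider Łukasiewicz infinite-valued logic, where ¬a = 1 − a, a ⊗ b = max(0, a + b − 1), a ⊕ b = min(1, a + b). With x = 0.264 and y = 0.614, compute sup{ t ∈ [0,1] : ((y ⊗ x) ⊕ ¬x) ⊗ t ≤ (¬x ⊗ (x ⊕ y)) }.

y ⊗ x = max(0, 0.614 + 0.264 − 1) = max(0, -0.122) = 0.000
¬x = 1 − 0.264 = 0.736
(y ⊗ x) ⊕ ¬x = min(1, 0.000 + 0.736) = min(1, 0.736) = 0.736
So the left factor is (y ⊗ x) ⊕ ¬x = 0.736.
x ⊕ y = min(1, 0.264 + 0.614) = min(1, 0.878) = 0.878
¬x ⊗ (x ⊕ y) = max(0, 0.736 + 0.878 − 1) = max(0, 0.614) = 0.614
So the right-hand bound is ¬x ⊗ (x ⊕ y) = 0.614.
The residuum of the Łukasiewicz t-norm gives the supremum: min(1, 1 − 0.736 + 0.614).
1 − 0.736 + 0.614 = 0.878, so t = min(1, 0.878) = 0.878.
Check: 0.736 ⊗ 0.878 = max(0, 0.614) = 0.614 ≤ 0.614.

0.878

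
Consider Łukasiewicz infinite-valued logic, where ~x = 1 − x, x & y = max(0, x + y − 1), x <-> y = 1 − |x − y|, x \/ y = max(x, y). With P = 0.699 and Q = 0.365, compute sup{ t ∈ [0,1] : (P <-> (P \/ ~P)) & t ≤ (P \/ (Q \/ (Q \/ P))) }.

~P = 1 − 0.699 = 0.301
P \/ ~P = max(0.699, 0.301) = 0.699
P <-> (P \/ ~P) = 1 − |0.699 − 0.699| = 1 − 0.000 = 1.000
So the left factor is P <-> (P \/ ~P) = 1.000.
Q \/ P = max(0.365, 0.699) = 0.699
Q \/ (Q \/ P) = max(0.365, 0.699) = 0.699
P \/ (Q \/ (Q \/ P)) = max(0.699, 0.699) = 0.699
So the right-hand bound is P \/ (Q \/ (Q \/ P)) = 0.699.
The residuum of the Łukasiewicz t-norm gives the supremum: min(1, 1 − 1.000 + 0.699).
1 − 1.000 + 0.699 = 0.699, so t = min(1, 0.699) = 0.699.
Check: 1.000 & 0.699 = max(0, 0.699) = 0.699 ≤ 0.699.

0.699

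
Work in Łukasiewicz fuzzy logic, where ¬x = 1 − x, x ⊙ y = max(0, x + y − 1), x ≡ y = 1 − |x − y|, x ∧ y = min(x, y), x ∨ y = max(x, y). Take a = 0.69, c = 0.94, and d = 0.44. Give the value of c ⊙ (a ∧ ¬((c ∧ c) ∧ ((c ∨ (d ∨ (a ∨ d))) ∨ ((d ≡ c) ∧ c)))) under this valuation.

c ∧ c = min(0.94, 0.94) = 0.94
a ∨ d = max(0.69, 0.44) = 0.69
d ∨ (a ∨ d) = max(0.44, 0.69) = 0.69
c ∨ (d ∨ (a ∨ d)) = max(0.94, 0.69) = 0.94
d ≡ c = 1 − |0.44 − 0.94| = 1 − 0.50 = 0.50
(d ≡ c) ∧ c = min(0.50, 0.94) = 0.50
(c ∨ (d ∨ (a ∨ d))) ∨ ((d ≡ c) ∧ c) = max(0.94, 0.50) = 0.94
(c ∧ c) ∧ ((c ∨ (d ∨ (a ∨ d))) ∨ ((d ≡ c) ∧ c)) = min(0.94, 0.94) = 0.94
¬((c ∧ c) ∧ ((c ∨ (d ∨ (a ∨ d))) ∨ ((d ≡ c) ∧ c))) = 1 − 0.94 = 0.06
a ∧ ¬((c ∧ c) ∧ ((c ∨ (d ∨ (a ∨ d))) ∨ ((d ≡ c) ∧ c))) = min(0.69, 0.06) = 0.06
c ⊙ (a ∧ ¬((c ∧ c) ∧ ((c ∨ (d ∨ (a ∨ d))) ∨ ((d ≡ c) ∧ c)))) = max(0, 0.94 + 0.06 − 1) = max(0, 0.00) = 0.00

0.00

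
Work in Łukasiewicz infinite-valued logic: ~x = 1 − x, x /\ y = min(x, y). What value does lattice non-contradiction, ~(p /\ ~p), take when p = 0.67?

~p = 1 − 0.67 = 0.33
p /\ ~p = min(0.67, 0.33) = 0.33
~(p /\ ~p) = 1 − 0.33 = 0.67
(The value 0.67 < 1 shows this instance is not satisfied; not a Ł∞-tautology — its value is 1 − min(a, 1−a).)

0.67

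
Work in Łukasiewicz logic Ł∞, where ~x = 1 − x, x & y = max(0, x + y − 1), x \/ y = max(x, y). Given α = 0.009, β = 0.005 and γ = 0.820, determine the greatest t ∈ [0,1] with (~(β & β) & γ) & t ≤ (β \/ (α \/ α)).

β & β = max(0, 0.005 + 0.005 − 1) = max(0, -0.990) = 0.000
~(β & β) = 1 − 0.000 = 1.000
~(β & β) & γ = max(0, 1.000 + 0.820 − 1) = max(0, 0.820) = 0.820
So the left factor is ~(β & β) & γ = 0.820.
α \/ α = max(0.009, 0.009) = 0.009
β \/ (α \/ α) = max(0.005, 0.009) = 0.009
So the right-hand bound is β \/ (α \/ α) = 0.009.
The residuum of the Łukasiewicz t-norm gives the supremum: min(1, 1 − 0.820 + 0.009).
1 − 0.820 + 0.009 = 0.189, so t = min(1, 0.189) = 0.189.
Check: 0.820 & 0.189 = max(0, 0.009) = 0.009 ≤ 0.009.

0.189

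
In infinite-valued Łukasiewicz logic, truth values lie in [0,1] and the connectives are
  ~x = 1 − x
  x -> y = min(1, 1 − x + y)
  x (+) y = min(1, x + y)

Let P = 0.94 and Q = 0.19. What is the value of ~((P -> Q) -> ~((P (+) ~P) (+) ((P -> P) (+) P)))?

0.25

P -> Q = min(1, 1 − 0.94 + 0.19) = min(1, 0.25) = 0.25
~P = 1 − 0.94 = 0.06
P (+) ~P = min(1, 0.94 + 0.06) = min(1, 1.00) = 1.00
P -> P = min(1, 1 − 0.94 + 0.94) = min(1, 1.00) = 1.00
(P -> P) (+) P = min(1, 1.00 + 0.94) = min(1, 1.94) = 1.00
(P (+) ~P) (+) ((P -> P) (+) P) = min(1, 1.00 + 1.00) = min(1, 2.00) = 1.00
~((P (+) ~P) (+) ((P -> P) (+) P)) = 1 − 1.00 = 0.00
(P -> Q) -> ~((P (+) ~P) (+) ((P -> P) (+) P)) = min(1, 1 − 0.25 + 0.00) = min(1, 0.75) = 0.75
~((P -> Q) -> ~((P (+) ~P) (+) ((P -> P) (+) P))) = 1 − 0.75 = 0.25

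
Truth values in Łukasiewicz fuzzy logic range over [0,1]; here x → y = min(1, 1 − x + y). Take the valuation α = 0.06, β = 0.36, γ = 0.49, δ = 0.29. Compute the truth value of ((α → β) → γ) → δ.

0.80

α → β = min(1, 1 − 0.06 + 0.36) = min(1, 1.30) = 1.00
(α → β) → γ = min(1, 1 − 1.00 + 0.49) = min(1, 0.49) = 0.49
((α → β) → γ) → δ = min(1, 1 − 0.49 + 0.29) = min(1, 0.80) = 0.80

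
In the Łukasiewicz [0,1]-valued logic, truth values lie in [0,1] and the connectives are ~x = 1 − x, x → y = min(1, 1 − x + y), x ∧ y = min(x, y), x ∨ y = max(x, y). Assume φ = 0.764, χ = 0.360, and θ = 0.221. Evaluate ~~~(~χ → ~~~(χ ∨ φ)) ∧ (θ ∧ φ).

0.221

~χ = 1 − 0.360 = 0.640
χ ∨ φ = max(0.360, 0.764) = 0.764
~(χ ∨ φ) = 1 − 0.764 = 0.236
~~(χ ∨ φ) = 1 − 0.236 = 0.764
~~~(χ ∨ φ) = 1 − 0.764 = 0.236
~χ → ~~~(χ ∨ φ) = min(1, 1 − 0.640 + 0.236) = min(1, 0.596) = 0.596
~(~χ → ~~~(χ ∨ φ)) = 1 − 0.596 = 0.404
~~(~χ → ~~~(χ ∨ φ)) = 1 − 0.404 = 0.596
~~~(~χ → ~~~(χ ∨ φ)) = 1 − 0.596 = 0.404
θ ∧ φ = min(0.221, 0.764) = 0.221
~~~(~χ → ~~~(χ ∨ φ)) ∧ (θ ∧ φ) = min(0.404, 0.221) = 0.221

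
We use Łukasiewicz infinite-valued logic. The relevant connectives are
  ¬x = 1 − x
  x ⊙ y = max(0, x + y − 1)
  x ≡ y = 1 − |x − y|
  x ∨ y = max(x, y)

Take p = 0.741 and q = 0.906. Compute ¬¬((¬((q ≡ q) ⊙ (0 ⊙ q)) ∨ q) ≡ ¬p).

q ≡ q = 1 − |0.906 − 0.906| = 1 − 0.000 = 1.000
0 ⊙ q = max(0, 0.000 + 0.906 − 1) = max(0, -0.094) = 0.000
(q ≡ q) ⊙ (0 ⊙ q) = max(0, 1.000 + 0.000 − 1) = max(0, 0.000) = 0.000
¬((q ≡ q) ⊙ (0 ⊙ q)) = 1 − 0.000 = 1.000
¬((q ≡ q) ⊙ (0 ⊙ q)) ∨ q = max(1.000, 0.906) = 1.000
¬p = 1 − 0.741 = 0.259
(¬((q ≡ q) ⊙ (0 ⊙ q)) ∨ q) ≡ ¬p = 1 − |1.000 − 0.259| = 1 − 0.741 = 0.259
¬((¬((q ≡ q) ⊙ (0 ⊙ q)) ∨ q) ≡ ¬p) = 1 − 0.259 = 0.741
¬¬((¬((q ≡ q) ⊙ (0 ⊙ q)) ∨ q) ≡ ¬p) = 1 − 0.741 = 0.259

0.259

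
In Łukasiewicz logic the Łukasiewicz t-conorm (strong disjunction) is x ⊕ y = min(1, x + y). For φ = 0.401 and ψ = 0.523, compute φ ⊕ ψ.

0.924

φ ⊕ ψ = min(1, 0.401 + 0.523) = min(1, 0.924) = 0.924
For comparison, the Gödel t-conorm max(x, y) would give 0.523.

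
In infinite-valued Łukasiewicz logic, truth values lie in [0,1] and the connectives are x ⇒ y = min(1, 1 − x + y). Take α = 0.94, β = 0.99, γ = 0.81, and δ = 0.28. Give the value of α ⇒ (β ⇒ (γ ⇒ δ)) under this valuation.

0.54

γ ⇒ δ = min(1, 1 − 0.81 + 0.28) = min(1, 0.47) = 0.47
β ⇒ (γ ⇒ δ) = min(1, 1 − 0.99 + 0.47) = min(1, 0.48) = 0.48
α ⇒ (β ⇒ (γ ⇒ δ)) = min(1, 1 − 0.94 + 0.48) = min(1, 0.54) = 0.54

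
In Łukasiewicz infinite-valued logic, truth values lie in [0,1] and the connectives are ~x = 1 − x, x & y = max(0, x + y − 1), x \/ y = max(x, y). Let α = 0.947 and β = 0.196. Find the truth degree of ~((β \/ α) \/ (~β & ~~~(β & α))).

0.053

β \/ α = max(0.196, 0.947) = 0.947
~β = 1 − 0.196 = 0.804
β & α = max(0, 0.196 + 0.947 − 1) = max(0, 0.143) = 0.143
~(β & α) = 1 − 0.143 = 0.857
~~(β & α) = 1 − 0.857 = 0.143
~~~(β & α) = 1 − 0.143 = 0.857
~β & ~~~(β & α) = max(0, 0.804 + 0.857 − 1) = max(0, 0.661) = 0.661
(β \/ α) \/ (~β & ~~~(β & α)) = max(0.947, 0.661) = 0.947
~((β \/ α) \/ (~β & ~~~(β & α))) = 1 − 0.947 = 0.053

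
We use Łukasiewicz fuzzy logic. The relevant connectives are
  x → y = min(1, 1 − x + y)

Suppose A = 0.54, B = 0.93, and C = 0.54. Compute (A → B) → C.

0.54

A → B = min(1, 1 − 0.54 + 0.93) = min(1, 1.39) = 1.00
(A → B) → C = min(1, 1 − 1.00 + 0.54) = min(1, 0.54) = 0.54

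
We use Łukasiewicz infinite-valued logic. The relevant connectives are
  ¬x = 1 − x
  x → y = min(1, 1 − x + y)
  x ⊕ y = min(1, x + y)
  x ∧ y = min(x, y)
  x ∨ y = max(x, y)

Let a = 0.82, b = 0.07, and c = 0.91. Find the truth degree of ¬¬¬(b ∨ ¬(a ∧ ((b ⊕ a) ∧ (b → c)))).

b ⊕ a = min(1, 0.07 + 0.82) = min(1, 0.89) = 0.89
b → c = min(1, 1 − 0.07 + 0.91) = min(1, 1.84) = 1.00
(b ⊕ a) ∧ (b → c) = min(0.89, 1.00) = 0.89
a ∧ ((b ⊕ a) ∧ (b → c)) = min(0.82, 0.89) = 0.82
¬(a ∧ ((b ⊕ a) ∧ (b → c))) = 1 − 0.82 = 0.18
b ∨ ¬(a ∧ ((b ⊕ a) ∧ (b → c))) = max(0.07, 0.18) = 0.18
¬(b ∨ ¬(a ∧ ((b ⊕ a) ∧ (b → c)))) = 1 − 0.18 = 0.82
¬¬(b ∨ ¬(a ∧ ((b ⊕ a) ∧ (b → c)))) = 1 − 0.82 = 0.18
¬¬¬(b ∨ ¬(a ∧ ((b ⊕ a) ∧ (b → c)))) = 1 − 0.18 = 0.82

0.82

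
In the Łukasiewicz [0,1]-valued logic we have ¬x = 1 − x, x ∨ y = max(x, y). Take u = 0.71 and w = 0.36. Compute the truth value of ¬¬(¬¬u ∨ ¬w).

¬u = 1 − 0.71 = 0.29
¬¬u = 1 − 0.29 = 0.71
¬w = 1 − 0.36 = 0.64
¬¬u ∨ ¬w = max(0.71, 0.64) = 0.71
¬(¬¬u ∨ ¬w) = 1 − 0.71 = 0.29
¬¬(¬¬u ∨ ¬w) = 1 − 0.29 = 0.71

0.71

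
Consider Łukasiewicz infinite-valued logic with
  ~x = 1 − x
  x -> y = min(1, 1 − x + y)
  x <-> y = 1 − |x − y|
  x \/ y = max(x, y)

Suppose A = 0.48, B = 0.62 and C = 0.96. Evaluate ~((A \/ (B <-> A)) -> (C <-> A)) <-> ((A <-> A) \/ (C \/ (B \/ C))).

B <-> A = 1 − |0.62 − 0.48| = 1 − 0.14 = 0.86
A \/ (B <-> A) = max(0.48, 0.86) = 0.86
C <-> A = 1 − |0.96 − 0.48| = 1 − 0.48 = 0.52
(A \/ (B <-> A)) -> (C <-> A) = min(1, 1 − 0.86 + 0.52) = min(1, 0.66) = 0.66
~((A \/ (B <-> A)) -> (C <-> A)) = 1 − 0.66 = 0.34
A <-> A = 1 − |0.48 − 0.48| = 1 − 0.00 = 1.00
B \/ C = max(0.62, 0.96) = 0.96
C \/ (B \/ C) = max(0.96, 0.96) = 0.96
(A <-> A) \/ (C \/ (B \/ C)) = max(1.00, 0.96) = 1.00
~((A \/ (B <-> A)) -> (C <-> A)) <-> ((A <-> A) \/ (C \/ (B \/ C))) = 1 − |0.34 − 1.00| = 1 − 0.66 = 0.34

0.34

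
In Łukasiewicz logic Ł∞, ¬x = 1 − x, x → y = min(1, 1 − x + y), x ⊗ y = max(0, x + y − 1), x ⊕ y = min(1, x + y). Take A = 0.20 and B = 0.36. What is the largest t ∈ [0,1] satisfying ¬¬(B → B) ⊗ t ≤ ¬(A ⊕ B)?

B → B = min(1, 1 − 0.36 + 0.36) = min(1, 1.00) = 1.00
¬(B → B) = 1 − 1.00 = 0.00
¬¬(B → B) = 1 − 0.00 = 1.00
So the left factor is ¬¬(B → B) = 1.00.
A ⊕ B = min(1, 0.20 + 0.36) = min(1, 0.56) = 0.56
¬(A ⊕ B) = 1 − 0.56 = 0.44
So the right-hand bound is ¬(A ⊕ B) = 0.44.
The residuum of the Łukasiewicz t-norm gives the supremum: min(1, 1 − 1.00 + 0.44).
1 − 1.00 + 0.44 = 0.44, so t = min(1, 0.44) = 0.44.
Check: 1.00 ⊗ 0.44 = max(0, 0.44) = 0.44 ≤ 0.44.

0.44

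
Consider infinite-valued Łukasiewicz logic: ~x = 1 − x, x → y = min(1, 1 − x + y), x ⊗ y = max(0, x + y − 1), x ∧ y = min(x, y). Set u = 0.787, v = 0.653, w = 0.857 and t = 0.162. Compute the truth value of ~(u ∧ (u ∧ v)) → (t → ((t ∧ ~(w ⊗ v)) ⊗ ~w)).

u ∧ v = min(0.787, 0.653) = 0.653
u ∧ (u ∧ v) = min(0.787, 0.653) = 0.653
~(u ∧ (u ∧ v)) = 1 − 0.653 = 0.347
w ⊗ v = max(0, 0.857 + 0.653 − 1) = max(0, 0.510) = 0.510
~(w ⊗ v) = 1 − 0.510 = 0.490
t ∧ ~(w ⊗ v) = min(0.162, 0.490) = 0.162
~w = 1 − 0.857 = 0.143
(t ∧ ~(w ⊗ v)) ⊗ ~w = max(0, 0.162 + 0.143 − 1) = max(0, -0.695) = 0.000
t → ((t ∧ ~(w ⊗ v)) ⊗ ~w) = min(1, 1 − 0.162 + 0.000) = min(1, 0.838) = 0.838
~(u ∧ (u ∧ v)) → (t → ((t ∧ ~(w ⊗ v)) ⊗ ~w)) = min(1, 1 − 0.347 + 0.838) = min(1, 1.491) = 1.000

1.000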